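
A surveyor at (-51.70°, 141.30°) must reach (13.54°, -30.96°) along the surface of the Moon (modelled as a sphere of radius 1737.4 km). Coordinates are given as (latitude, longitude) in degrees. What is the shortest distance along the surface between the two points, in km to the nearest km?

In radians: φ₁ = -0.9023, φ₂ = 0.2363, Δλ = -172.260° = -3.0065 rad.
Haversine: a = sin²(Δφ/2) + cos φ₁ cos φ₂ sin²(Δλ/2) = 0.2906 + (0.6198)(0.9722)(0.9954) = 0.89040.
Central angle c = 2·arcsin(√a) = 2.46674 rad.
Distance = R·c = 1737.4 × 2.4667 ≈ 4286 km.

4286 km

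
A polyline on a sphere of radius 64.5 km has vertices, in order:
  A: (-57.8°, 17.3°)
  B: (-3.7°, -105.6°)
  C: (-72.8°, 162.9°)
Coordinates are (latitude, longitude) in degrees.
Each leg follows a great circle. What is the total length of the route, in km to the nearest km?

214 km

Leg A→B: central angle 1.8072 rad, distance 116.6 km.
Leg B→C: central angle 1.5168 rad, distance 97.8 km.
Total: 116.6 + 97.8 ≈ 214 km.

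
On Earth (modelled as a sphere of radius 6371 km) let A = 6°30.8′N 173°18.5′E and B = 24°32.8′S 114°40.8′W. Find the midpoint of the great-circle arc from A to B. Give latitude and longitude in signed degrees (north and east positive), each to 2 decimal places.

-11.09°, -152.52°

The central angle between A and B is δ = 1.3367 rad.
With f = 0.5, the slerp weights are sin((1−f)δ)/sin δ = 0.6371 and sin(fδ)/sin δ = 0.6371.
Weighted sum of the unit vectors: (0.6371)·(-0.9868,0.1158,0.1134) + (0.6371)·(-0.3798,-0.8265,-0.4154) = (-0.8706, -0.4528, -0.1924).
Converting back: φ = atan2(z, √(x²+y²)) = -11.09°, λ = atan2(y, x) = -152.52°.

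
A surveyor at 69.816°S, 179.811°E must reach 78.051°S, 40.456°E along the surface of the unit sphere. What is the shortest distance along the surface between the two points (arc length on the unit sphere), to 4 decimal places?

In radians: φ₁ = -1.2185, φ₂ = -1.3622, Δλ = -139.355° = -2.4322 rad.
Haversine: a = sin²(Δφ/2) + cos φ₁ cos φ₂ sin²(Δλ/2) = 0.0052 + (0.3450)(0.2070)(0.8794) = 0.06798.
Central angle c = 2·arcsin(√a) = 0.52754 rad.
On the unit sphere the arc length equals the central angle: 0.5275.

0.5275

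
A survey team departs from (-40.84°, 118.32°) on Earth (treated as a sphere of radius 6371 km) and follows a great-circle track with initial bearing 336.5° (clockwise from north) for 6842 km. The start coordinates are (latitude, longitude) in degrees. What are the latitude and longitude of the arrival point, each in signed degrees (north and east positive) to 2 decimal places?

17.35°, 96.77°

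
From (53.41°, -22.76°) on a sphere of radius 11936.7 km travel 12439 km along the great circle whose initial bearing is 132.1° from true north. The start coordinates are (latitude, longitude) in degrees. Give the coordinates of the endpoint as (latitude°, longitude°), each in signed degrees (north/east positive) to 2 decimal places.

Angular distance δ = d/R = 12439/11936.7 = 1.04208 rad; initial bearing θ = 2.3056 rad.
sin φ₂ = sin φ₁ cos δ + cos φ₁ sin δ cos θ = (0.8029)(0.5044) + (0.5961)(0.8635)(-0.6704) = 0.0600, so φ₂ = 3.44°.
Δλ = atan2(sin θ sin δ cos φ₁, cos δ − sin φ₁ sin φ₂) = atan2(0.3819, 0.4563) = 39.927°.
λ₂ = -22.760° + 39.927° = 17.17°.

3.44°, 17.17°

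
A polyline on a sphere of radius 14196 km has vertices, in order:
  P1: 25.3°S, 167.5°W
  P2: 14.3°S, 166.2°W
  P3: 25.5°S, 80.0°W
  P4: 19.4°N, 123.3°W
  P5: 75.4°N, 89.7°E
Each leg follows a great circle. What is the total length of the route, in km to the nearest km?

Leg P1→P2: central angle 0.1932 rad, distance 2742.2 km.
Leg P2→P3: central angle 1.4057 rad, distance 19956.0 km.
Leg P3→P4: central angle 1.0740 rad, distance 15247.0 km.
Leg P4→P5: central angle 1.4485 rad, distance 20562.3 km.
Total: 2742.2 + 19956.0 + 15247.0 + 20562.3 ≈ 58507 km.

58507 km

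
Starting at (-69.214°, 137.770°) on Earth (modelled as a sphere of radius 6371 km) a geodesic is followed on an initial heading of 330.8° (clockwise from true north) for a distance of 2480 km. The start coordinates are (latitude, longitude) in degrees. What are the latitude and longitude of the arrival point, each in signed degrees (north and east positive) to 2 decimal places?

-48.37°, 121.59°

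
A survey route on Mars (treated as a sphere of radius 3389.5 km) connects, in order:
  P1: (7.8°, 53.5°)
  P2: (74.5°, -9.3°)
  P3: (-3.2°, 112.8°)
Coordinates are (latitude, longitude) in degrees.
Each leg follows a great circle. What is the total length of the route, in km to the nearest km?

Leg P1→P2: central angle 1.3163 rad, distance 4461.4 km.
Leg P2→P3: central angle 1.7676 rad, distance 5991.4 km.
Total: 4461.4 + 5991.4 ≈ 10453 km.

10453 km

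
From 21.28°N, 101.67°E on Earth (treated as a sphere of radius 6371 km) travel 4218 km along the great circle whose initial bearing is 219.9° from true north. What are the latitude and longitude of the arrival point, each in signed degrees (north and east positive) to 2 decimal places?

Angular distance δ = d/R = 4218/6371 = 0.66206 rad; initial bearing θ = 3.8380 rad.
sin φ₂ = sin φ₁ cos δ + cos φ₁ sin δ cos θ = (0.3629)(0.7887) + (0.9318)(0.6147)(-0.7672) = -0.1532, so φ₂ = -8.81°.
Δλ = atan2(sin θ sin δ cos φ₁, cos δ − sin φ₁ sin φ₂) = atan2(-0.3674, 0.8443) = -23.518°.
λ₂ = 101.670° − 23.518° = 78.15°.

-8.81°, 78.15°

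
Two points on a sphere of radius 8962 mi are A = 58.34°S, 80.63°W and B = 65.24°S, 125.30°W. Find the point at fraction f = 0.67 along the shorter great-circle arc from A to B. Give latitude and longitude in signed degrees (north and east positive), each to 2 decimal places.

-64.62°, -108.43°

Central angle δ = 0.3784 rad. Interpolating on the sphere with fraction f = 0.67:
P = [sin((1−f)δ)·A + sin(fδ)·B] / sin δ = 0.3371·A + 0.6789·B in Cartesian coordinates,
giving P = (-0.1355, -0.4067, -0.9035), i.e. latitude -64.62°, longitude -108.43°.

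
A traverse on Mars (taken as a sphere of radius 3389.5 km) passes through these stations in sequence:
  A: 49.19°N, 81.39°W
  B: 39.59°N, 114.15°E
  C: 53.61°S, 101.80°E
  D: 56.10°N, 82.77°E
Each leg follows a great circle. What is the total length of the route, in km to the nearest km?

Leg A→B: central angle 1.5737 rad, distance 5334.0 km.
Leg B→C: central angle 1.6372 rad, distance 5549.4 km.
Leg C→D: central angle 1.9341 rad, distance 6555.6 km.
Total: 5334.0 + 5549.4 + 6555.6 ≈ 17439 km.

17439 km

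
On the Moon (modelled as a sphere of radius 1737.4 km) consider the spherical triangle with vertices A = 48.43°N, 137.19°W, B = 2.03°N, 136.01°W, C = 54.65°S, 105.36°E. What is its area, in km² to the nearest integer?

Side lengths (central angles): a = 1.8817, b = 2.4770, c = 0.8100 rad; semiperimeter s = 2.5844.
By l'Huilier's theorem, tan(E/4) = √[tan(s/2) tan((s−a)/2) tan((s−b)/2) tan((s−c)/2)], giving spherical excess E = 1.1317 rad.
Area = E·R² = 1.1317 × (1737.4)² ≈ 3416089 km².

3416089 km²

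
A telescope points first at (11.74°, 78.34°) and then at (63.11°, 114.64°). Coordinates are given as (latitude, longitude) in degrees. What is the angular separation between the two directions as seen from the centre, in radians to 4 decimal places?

With latitudes φ₁ = 11.740°, φ₂ = 63.110° and longitude difference Δλ = 36.300°:
Haversine: a = sin²(Δφ/2) + cos φ₁ cos φ₂ sin²(Δλ/2) = 0.1879 + (0.9791)(0.4523)(0.0970) = 0.23082.
Central angle c = 2·arcsin(√a) = 1.00232 rad.
So the angular separation is 1.0023 rad.

1.0023 rad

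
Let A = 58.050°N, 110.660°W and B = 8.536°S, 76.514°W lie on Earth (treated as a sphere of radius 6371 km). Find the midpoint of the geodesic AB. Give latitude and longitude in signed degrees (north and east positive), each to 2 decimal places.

25.66°, -88.27°

Central angle δ = 1.2586 rad. Interpolating on the sphere with fraction f = 0.5:
P = [sin((1−f)δ)·A + sin(fδ)·B] / sin δ = 0.6185·A + 0.6185·B in Cartesian coordinates,
giving P = (0.0272, -0.9010, 0.4330), i.e. latitude 25.66°, longitude -88.27°.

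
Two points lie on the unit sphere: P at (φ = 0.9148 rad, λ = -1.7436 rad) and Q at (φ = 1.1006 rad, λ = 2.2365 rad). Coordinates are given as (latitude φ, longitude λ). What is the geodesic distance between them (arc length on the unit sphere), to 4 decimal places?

Let φ₁ = 0.9148 rad, φ₂ = 1.1006 rad, and Δλ = -2.3031 rad.
Haversine: a = sin²(Δφ/2) + cos φ₁ cos φ₂ sin²(Δλ/2) = 0.0086 + (0.6099)(0.4531)(0.8343) = 0.23916.
Central angle c = 2·arcsin(√a) = 1.02197 rad.
On the unit sphere the arc length equals the central angle: 1.0220.

1.0220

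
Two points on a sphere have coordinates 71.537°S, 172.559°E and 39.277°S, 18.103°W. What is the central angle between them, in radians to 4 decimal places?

In radians: φ₁ = -1.2486, φ₂ = -0.6855, Δλ = 169.338° = 2.9555 rad.
cos c = sin φ₁ sin φ₂ + cos φ₁ cos φ₂ cos Δλ = (-0.9485)(-0.6331) + (0.3167)(0.7741)(-0.9827) = 0.35957,
so c = arccos(0.35957) = 1.20299 rad.
So the angular separation is 1.2030 rad.

1.2030 rad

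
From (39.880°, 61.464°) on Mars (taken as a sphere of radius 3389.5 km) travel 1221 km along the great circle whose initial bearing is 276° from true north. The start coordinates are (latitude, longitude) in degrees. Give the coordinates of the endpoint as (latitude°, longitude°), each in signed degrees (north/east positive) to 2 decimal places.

Angular distance δ = d/R = 1221/3389.5 = 0.36023 rad; initial bearing θ = 4.8171 rad.
sin φ₂ = sin φ₁ cos δ + cos φ₁ sin δ cos θ = (0.6412)(0.9358) + (0.7674)(0.3525)(0.1045) = 0.6283, so φ₂ = 38.93°.
Δλ = atan2(sin θ sin δ cos φ₁, cos δ − sin φ₁ sin φ₂) = atan2(-0.2690, 0.5330) = -26.783°.
λ₂ = 61.464° − 26.783° = 34.68°.

38.93°, 34.68°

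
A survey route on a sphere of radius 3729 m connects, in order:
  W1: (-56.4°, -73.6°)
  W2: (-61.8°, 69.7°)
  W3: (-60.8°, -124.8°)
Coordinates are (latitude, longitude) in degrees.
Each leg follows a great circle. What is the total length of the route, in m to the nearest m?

7502 m

Leg W1→W2: central angle 1.0188 rad, distance 3799.1 m.
Leg W2→W3: central angle 0.9931 rad, distance 3703.2 m.
Total: 3799.1 + 3703.2 ≈ 7502 m.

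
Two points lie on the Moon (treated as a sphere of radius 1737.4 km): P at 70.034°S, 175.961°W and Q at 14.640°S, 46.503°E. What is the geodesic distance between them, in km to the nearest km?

In radians: φ₁ = -1.2223, φ₂ = -0.2555, Δλ = -137.536° = -2.4005 rad.
Haversine: a = sin²(Δφ/2) + cos φ₁ cos φ₂ sin²(Δλ/2) = 0.2160 + (0.3415)(0.9675)(0.8689) = 0.50308.
Central angle c = 2·arcsin(√a) = 1.57696 rad.
Distance = R·c = 1737.4 × 1.5770 ≈ 2740 km.

2740 km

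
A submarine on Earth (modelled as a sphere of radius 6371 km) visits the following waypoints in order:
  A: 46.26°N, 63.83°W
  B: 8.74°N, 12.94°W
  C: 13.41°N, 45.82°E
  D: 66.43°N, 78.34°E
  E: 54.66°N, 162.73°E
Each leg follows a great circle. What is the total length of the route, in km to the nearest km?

Leg A→B: central angle 0.9993 rad, distance 6366.8 km.
Leg B→C: central angle 1.0076 rad, distance 6419.6 km.
Leg C→D: central angle 0.9997 rad, distance 6369.1 km.
Leg D→E: central angle 0.6915 rad, distance 4405.6 km.
Total: 6366.8 + 6419.6 + 6369.1 + 4405.6 ≈ 23561 km.

23561 km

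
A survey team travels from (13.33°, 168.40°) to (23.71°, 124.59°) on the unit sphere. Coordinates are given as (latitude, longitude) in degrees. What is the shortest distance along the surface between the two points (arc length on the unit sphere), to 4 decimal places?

0.7442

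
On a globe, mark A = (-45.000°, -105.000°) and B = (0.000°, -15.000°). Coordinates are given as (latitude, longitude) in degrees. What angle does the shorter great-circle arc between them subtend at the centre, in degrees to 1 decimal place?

90.0°

In radians: φ₁ = -0.7854, φ₂ = 0.0000, Δλ = 90.000° = 1.5708 rad.
Haversine: a = sin²(Δφ/2) + cos φ₁ cos φ₂ sin²(Δλ/2) = 0.1464 + (0.7071)(1.0000)(0.5000) = 0.50000.
Central angle c = 2·arcsin(√a) = 1.57080 rad.
So the angular separation is 90.0°.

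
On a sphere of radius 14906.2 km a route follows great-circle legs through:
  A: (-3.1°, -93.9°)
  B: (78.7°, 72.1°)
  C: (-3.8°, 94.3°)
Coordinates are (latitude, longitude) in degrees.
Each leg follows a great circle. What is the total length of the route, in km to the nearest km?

Leg A→B: central angle 1.8161 rad, distance 27071.6 km.
Leg B→C: central angle 1.4545 rad, distance 21681.1 km.
Total: 27071.6 + 21681.1 ≈ 48753 km.

48753 km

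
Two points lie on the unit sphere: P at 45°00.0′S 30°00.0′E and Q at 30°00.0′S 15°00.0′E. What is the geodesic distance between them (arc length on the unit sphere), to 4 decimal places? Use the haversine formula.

In radians: φ₁ = -0.7854, φ₂ = -0.5236, Δλ = -15.000° = -0.2618 rad.
Haversine: a = sin²(Δφ/2) + cos φ₁ cos φ₂ sin²(Δλ/2) = 0.0170 + (0.7071)(0.8660)(0.0170) = 0.02747.
Central angle c = 2·arcsin(√a) = 0.33302 rad.
On the unit sphere the arc length equals the central angle: 0.3330.

0.3330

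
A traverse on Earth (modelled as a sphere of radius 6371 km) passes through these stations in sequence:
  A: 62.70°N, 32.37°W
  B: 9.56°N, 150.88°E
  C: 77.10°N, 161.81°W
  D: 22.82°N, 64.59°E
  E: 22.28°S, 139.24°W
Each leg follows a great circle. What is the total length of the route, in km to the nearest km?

46026 km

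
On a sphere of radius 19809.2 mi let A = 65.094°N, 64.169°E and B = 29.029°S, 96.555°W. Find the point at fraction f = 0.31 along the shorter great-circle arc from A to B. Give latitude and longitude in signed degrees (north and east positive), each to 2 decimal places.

Central angle δ = 2.4779 rad. Interpolating on the sphere with fraction f = 0.31:
P = [sin((1−f)δ)·A + sin(fδ)·B] / sin δ = 1.6076·A + 1.1278·B in Cartesian coordinates,
giving P = (0.1824, -0.3703, 0.9108), i.e. latitude 65.62°, longitude -63.78°.

65.62°, -63.78°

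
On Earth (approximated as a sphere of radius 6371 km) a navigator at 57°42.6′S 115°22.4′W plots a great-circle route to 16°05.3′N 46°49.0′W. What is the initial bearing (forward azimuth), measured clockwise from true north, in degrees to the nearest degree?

Δλ = 68.557° = 1.1965 rad.
y = sin Δλ · cos φ₂ = (0.9308)(0.9608) = 0.8943
x = cos φ₁ sin φ₂ − sin φ₁ cos φ₂ cos Δλ = (0.5342)(0.2771) − (-0.8454)(0.9608)(0.3656) = 0.4450
θ = atan2(y, x) = 63.55°, so the bearing is 64°.

64°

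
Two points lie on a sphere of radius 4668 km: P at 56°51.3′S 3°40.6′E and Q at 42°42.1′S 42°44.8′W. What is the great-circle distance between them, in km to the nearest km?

2635 km

With latitudes φ₁ = -56.855°, φ₂ = -42.702° and longitude difference Δλ = -46.423°:
cos c = sin φ₁ sin φ₂ + cos φ₁ cos φ₂ cos Δλ = (-0.8373)(-0.6782) + (0.5468)(0.7349)(0.6893) = 0.84481,
so c = arccos(0.84481) = 0.56458 rad.
Distance = R·c = 4668 × 0.5646 ≈ 2635 km.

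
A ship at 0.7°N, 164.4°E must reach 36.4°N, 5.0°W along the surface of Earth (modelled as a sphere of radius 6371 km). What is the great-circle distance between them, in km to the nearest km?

With latitudes φ₁ = 0.700°, φ₂ = 36.400° and longitude difference Δλ = -169.400°:
cos c = sin φ₁ sin φ₂ + cos φ₁ cos φ₂ cos Δλ = (0.0122)(0.5934) + (0.9999)(0.8049)(-0.9829) = -0.78385,
so c = arccos(-0.78385) = 2.47164 rad.
Distance = R·c = 6371 × 2.4716 ≈ 15747 km.

15747 km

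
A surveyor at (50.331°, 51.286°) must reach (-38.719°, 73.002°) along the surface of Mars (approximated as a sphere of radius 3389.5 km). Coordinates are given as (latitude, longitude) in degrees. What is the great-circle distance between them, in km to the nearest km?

In radians: φ₁ = 0.8784, φ₂ = -0.6758, Δλ = 21.716° = 0.3790 rad.
cos c = sin φ₁ sin φ₂ + cos φ₁ cos φ₂ cos Δλ = (0.7697)(-0.6255) + (0.6384)(0.7802)(0.9290) = -0.01877,
so c = arccos(-0.01877) = 1.58956 rad.
Distance = R·c = 3389.5 × 1.5896 ≈ 5388 km.

5388 km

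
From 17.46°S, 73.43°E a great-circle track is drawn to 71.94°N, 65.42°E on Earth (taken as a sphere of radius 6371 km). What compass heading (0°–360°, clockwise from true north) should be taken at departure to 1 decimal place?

With φ₁ = -0.3047, φ₂ = 1.2556, Δλ = -0.1398 rad, the forward-azimuth formula gives
θ = atan2( sin Δλ cos φ₂ , cos φ₁ sin φ₂ − sin φ₁ cos φ₂ cos Δλ ) = atan2(-0.0432, 0.9990) = -2.48°.
Adding 360° brings this into [0°, 360°): 357.5°.

357.5°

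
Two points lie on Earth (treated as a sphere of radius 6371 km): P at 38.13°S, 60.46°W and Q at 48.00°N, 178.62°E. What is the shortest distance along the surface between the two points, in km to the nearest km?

15215 km

In radians: φ₁ = -0.6655, φ₂ = 0.8378, Δλ = -120.920° = -2.1105 rad.
cos c = sin φ₁ sin φ₂ + cos φ₁ cos φ₂ cos Δλ = (-0.6174)(0.7431) + (0.7866)(0.6691)(-0.5138) = -0.72931,
so c = arccos(-0.72931) = 2.38811 rad.
Distance = R·c = 6371 × 2.3881 ≈ 15215 km.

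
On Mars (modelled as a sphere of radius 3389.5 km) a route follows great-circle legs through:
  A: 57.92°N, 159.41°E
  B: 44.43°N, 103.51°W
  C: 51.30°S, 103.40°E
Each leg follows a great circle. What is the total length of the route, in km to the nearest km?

12878 km

Leg A→B: central angle 0.9927 rad, distance 3364.9 km.
Leg B→C: central angle 2.8068 rad, distance 9513.6 km.
Total: 3364.9 + 9513.6 ≈ 12878 km.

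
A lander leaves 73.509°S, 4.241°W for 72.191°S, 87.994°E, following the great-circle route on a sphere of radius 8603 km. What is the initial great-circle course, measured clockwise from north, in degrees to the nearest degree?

133°

Δλ = 92.235° = 1.6098 rad.
y = sin Δλ · cos φ₂ = (0.9992)(0.3058) = 0.3056
x = cos φ₁ sin φ₂ − sin φ₁ cos φ₂ cos Δλ = (0.2839)(-0.9521) − (-0.9589)(0.3058)(-0.0390) = -0.2817
θ = atan2(y, x) = 132.67°, so the bearing is 133°.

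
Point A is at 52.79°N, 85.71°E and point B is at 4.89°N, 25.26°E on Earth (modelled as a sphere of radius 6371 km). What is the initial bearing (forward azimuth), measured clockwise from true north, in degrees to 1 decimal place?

248.6°

With φ₁ = 0.9214, φ₂ = 0.0853, Δλ = -1.0551 rad, the forward-azimuth formula gives
θ = atan2( sin Δλ cos φ₂ , cos φ₁ sin φ₂ − sin φ₁ cos φ₂ cos Δλ ) = atan2(-0.8668, -0.3398) = -111.41°.
Adding 360° brings this into [0°, 360°): 248.6°.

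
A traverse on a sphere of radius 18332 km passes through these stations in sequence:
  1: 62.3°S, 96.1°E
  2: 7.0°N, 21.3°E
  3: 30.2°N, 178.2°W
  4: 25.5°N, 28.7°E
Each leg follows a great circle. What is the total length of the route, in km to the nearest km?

Leg 1→2: central angle 1.5577 rad, distance 28556.3 km.
Leg 2→3: central angle 2.4148 rad, distance 44268.6 km.
Leg 3→4: central angle 2.0704 rad, distance 37955.4 km.
Total: 28556.3 + 44268.6 + 37955.4 ≈ 110780 km.

110780 km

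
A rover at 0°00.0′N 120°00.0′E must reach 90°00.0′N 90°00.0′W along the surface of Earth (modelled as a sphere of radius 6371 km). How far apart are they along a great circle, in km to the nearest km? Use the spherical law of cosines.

With latitudes φ₁ = 0.000°, φ₂ = 90.000° and longitude difference Δλ = 150.000°:
cos c = sin φ₁ sin φ₂ + cos φ₁ cos φ₂ cos Δλ = (0.0000)(1.0000) + (1.0000)(0.0000)(-0.8660) = 0.00000,
so c = arccos(0.00000) = 1.57080 rad.
Distance = R·c = 6371 × 1.5708 ≈ 10008 km.

10008 km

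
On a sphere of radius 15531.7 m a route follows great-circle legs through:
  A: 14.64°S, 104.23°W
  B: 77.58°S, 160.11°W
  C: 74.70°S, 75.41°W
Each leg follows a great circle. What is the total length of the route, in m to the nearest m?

23686 m

Leg A→B: central angle 1.1987 rad, distance 18618.1 m.
Leg B→C: central angle 0.3263 rad, distance 5068.4 m.
Total: 18618.1 + 5068.4 ≈ 23686 m.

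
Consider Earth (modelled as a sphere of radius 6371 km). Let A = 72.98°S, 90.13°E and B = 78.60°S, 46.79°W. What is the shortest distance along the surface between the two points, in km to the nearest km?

With latitudes φ₁ = -72.980°, φ₂ = -78.600° and longitude difference Δλ = -136.920°:
cos c = sin φ₁ sin φ₂ + cos φ₁ cos φ₂ cos Δλ = (-0.9562)(-0.9803) + (0.2927)(0.1977)(-0.7304) = 0.89508,
so c = arccos(0.89508) = 0.46219 rad.
Distance = R·c = 6371 × 0.4622 ≈ 2945 km.

2945 km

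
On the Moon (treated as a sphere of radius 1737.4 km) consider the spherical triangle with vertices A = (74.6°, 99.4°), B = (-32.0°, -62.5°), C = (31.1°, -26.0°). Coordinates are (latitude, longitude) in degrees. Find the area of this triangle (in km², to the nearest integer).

Side lengths (central angles): a = 1.2556, b = 1.1958, c = 2.3818 rad; semiperimeter s = 2.4166.
By l'Huilier's theorem, tan(E/4) = √[tan(s/2) tan((s−a)/2) tan((s−b)/2) tan((s−c)/2)], giving spherical excess E = 0.5765 rad.
Area = E·R² = 0.5765 × (1737.4)² ≈ 1740155 km².

1740155 km²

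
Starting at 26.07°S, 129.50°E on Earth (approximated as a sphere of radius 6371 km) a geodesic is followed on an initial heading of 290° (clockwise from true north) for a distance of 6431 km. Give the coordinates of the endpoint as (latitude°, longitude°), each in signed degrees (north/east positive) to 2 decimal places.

1.50°, 76.77°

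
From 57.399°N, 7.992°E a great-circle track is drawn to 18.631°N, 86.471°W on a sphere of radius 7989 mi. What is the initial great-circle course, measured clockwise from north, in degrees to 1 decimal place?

283.9°

With φ₁ = 1.0018, φ₂ = 0.3252, Δλ = -1.6487 rad, the forward-azimuth formula gives
θ = atan2( sin Δλ cos φ₂ , cos φ₁ sin φ₂ − sin φ₁ cos φ₂ cos Δλ ) = atan2(-0.9447, 0.2342) = -76.07°.
Adding 360° brings this into [0°, 360°): 283.9°.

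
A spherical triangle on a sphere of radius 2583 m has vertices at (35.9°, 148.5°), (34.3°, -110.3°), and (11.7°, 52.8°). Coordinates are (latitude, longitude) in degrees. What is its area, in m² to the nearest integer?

11863733 m²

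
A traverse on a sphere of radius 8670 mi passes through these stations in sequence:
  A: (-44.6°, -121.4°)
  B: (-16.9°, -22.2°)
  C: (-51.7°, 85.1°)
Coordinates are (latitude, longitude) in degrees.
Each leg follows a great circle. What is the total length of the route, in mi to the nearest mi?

25962 mi

Leg A→B: central angle 1.4755 rad, distance 12792.2 mi.
Leg B→C: central angle 1.5190 rad, distance 13169.6 mi.
Total: 12792.2 + 13169.6 ≈ 25962 mi.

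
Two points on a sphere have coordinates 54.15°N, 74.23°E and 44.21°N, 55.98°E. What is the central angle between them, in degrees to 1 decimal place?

15.4°

With latitudes φ₁ = 54.150°, φ₂ = 44.210° and longitude difference Δλ = -18.250°:
Haversine: a = sin²(Δφ/2) + cos φ₁ cos φ₂ sin²(Δλ/2) = 0.0075 + (0.5857)(0.7168)(0.0252) = 0.01806.
Central angle c = 2·arcsin(√a) = 0.26962 rad.
So the angular separation is 15.4°.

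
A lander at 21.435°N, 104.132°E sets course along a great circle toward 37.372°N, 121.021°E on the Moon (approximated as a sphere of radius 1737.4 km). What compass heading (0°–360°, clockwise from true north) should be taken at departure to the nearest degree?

Δλ = 16.889° = 0.2948 rad.
y = sin Δλ · cos φ₂ = (0.2905)(0.7947) = 0.2309
x = cos φ₁ sin φ₂ − sin φ₁ cos φ₂ cos Δλ = (0.9308)(0.6070) − (0.3654)(0.7947)(0.9569) = 0.2871
θ = atan2(y, x) = 38.80°, so the bearing is 39°.

39°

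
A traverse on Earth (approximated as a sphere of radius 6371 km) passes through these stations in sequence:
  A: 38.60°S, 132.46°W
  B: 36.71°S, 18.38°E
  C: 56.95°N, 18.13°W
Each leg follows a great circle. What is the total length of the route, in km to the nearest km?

Leg A→B: central angle 1.7459 rad, distance 11123.0 km.
Leg B→C: central angle 1.7210 rad, distance 10964.5 km.
Total: 11123.0 + 10964.5 ≈ 22087 km.

22087 km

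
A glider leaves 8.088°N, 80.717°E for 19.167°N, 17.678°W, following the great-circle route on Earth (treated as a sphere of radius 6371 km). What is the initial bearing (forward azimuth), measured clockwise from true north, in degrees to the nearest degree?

Δλ = -98.395° = -1.7173 rad.
y = sin Δλ · cos φ₂ = (-0.9893)(0.9446) = -0.9344
x = cos φ₁ sin φ₂ − sin φ₁ cos φ₂ cos Δλ = (0.9901)(0.3283) − (0.1407)(0.9446)(-0.1460) = 0.3445
θ = atan2(y, x) = -69.76°; adding 360° gives 290°.

290°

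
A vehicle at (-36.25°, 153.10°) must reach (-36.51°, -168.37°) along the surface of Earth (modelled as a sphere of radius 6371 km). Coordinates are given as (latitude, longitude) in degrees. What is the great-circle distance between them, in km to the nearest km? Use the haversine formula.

3426 km

In radians: φ₁ = -0.6327, φ₂ = -0.6372, Δλ = 38.530° = 0.6725 rad.
Haversine: a = sin²(Δφ/2) + cos φ₁ cos φ₂ sin²(Δλ/2) = 0.0000 + (0.8064)(0.8038)(0.1089) = 0.07057.
Central angle c = 2·arcsin(√a) = 0.53774 rad.
Distance = R·c = 6371 × 0.5377 ≈ 3426 km.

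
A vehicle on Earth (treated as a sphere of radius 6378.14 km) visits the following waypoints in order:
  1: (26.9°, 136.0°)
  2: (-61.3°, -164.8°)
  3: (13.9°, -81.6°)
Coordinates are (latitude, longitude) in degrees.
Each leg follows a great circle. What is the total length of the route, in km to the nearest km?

Leg 1→2: central angle 1.7493 rad, distance 11157.3 km.
Leg 2→3: central angle 1.7269 rad, distance 11014.7 km.
Total: 11157.3 + 11014.7 ≈ 22172 km.

22172 km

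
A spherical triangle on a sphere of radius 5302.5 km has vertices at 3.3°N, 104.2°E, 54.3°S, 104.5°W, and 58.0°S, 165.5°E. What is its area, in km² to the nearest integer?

Side lengths (central angles): a = 0.8111, b = 1.3641, c = 2.1625 rad; semiperimeter s = 2.1688.
By l'Huilier's theorem, tan(E/4) = √[tan(s/2) tan((s−a)/2) tan((s−b)/2) tan((s−c)/2)], giving spherical excess E = 0.1818 rad.
Area = E·R² = 0.1818 × (5302.5)² ≈ 5111360 km².

5111360 km²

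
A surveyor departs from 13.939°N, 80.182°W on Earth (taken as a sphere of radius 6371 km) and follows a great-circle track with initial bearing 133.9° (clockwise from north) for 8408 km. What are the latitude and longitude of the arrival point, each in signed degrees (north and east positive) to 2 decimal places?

-36.30°, -20.18°

Angular distance δ = d/R = 8408/6371 = 1.31973 rad; initial bearing θ = 2.3370 rad.
sin φ₂ = sin φ₁ cos δ + cos φ₁ sin δ cos θ = (0.2409)(0.2484) + (0.9706)(0.9686)(-0.6934) = -0.5920, so φ₂ = -36.30°.
Δλ = atan2(sin θ sin δ cos φ₁, cos δ − sin φ₁ sin φ₂) = atan2(0.6774, 0.3911) = 60.003°.
λ₂ = -80.182° + 60.003° = -20.18°.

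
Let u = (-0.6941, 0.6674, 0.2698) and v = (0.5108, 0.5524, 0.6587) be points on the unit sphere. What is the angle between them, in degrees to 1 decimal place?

u·v = 0.1918; |u| = 1.0000, |v| = 1.0000.
cos θ = (u·v)/(|u||v|) = 0.1918, so θ = 78.9°.

78.9°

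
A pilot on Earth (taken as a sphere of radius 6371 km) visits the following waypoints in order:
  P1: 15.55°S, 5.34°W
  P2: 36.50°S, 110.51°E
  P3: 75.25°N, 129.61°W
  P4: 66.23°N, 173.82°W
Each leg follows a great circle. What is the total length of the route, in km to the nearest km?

Leg P1→P2: central angle 1.7500 rad, distance 11149.0 km.
Leg P2→P3: central angle 2.3147 rad, distance 14747.1 km.
Leg P3→P4: central angle 0.2889 rad, distance 1840.3 km.
Total: 11149.0 + 14747.1 + 1840.3 ≈ 27736 km.

27736 km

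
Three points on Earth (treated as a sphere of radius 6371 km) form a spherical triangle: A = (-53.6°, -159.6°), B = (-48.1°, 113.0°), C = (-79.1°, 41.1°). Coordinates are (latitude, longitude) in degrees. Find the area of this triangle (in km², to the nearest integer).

11956475 km²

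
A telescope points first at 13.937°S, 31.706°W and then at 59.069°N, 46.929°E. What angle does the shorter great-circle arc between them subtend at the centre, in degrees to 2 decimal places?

96.22°

In radians: φ₁ = -0.2432, φ₂ = 1.0309, Δλ = 78.635° = 1.3724 rad.
Haversine: a = sin²(Δφ/2) + cos φ₁ cos φ₂ sin²(Δλ/2) = 0.3539 + (0.9706)(0.5140)(0.4015) = 0.55415.
Central angle c = 2·arcsin(√a) = 1.67930 rad.
So the angular separation is 96.22°.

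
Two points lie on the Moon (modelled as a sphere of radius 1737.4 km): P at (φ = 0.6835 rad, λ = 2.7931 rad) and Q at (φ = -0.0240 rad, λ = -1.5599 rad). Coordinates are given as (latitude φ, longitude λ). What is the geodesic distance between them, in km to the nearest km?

3236 km

Let φ₁ = 0.6835 rad, φ₂ = -0.0240 rad, and Δλ = 1.9302 rad.
Haversine: a = sin²(Δφ/2) + cos φ₁ cos φ₂ sin²(Δλ/2) = 0.1200 + (0.7754)(0.9997)(0.6759) = 0.64389.
Central angle c = 2·arcsin(√a) = 1.86270 rad.
Distance = R·c = 1737.4 × 1.8627 ≈ 3236 km.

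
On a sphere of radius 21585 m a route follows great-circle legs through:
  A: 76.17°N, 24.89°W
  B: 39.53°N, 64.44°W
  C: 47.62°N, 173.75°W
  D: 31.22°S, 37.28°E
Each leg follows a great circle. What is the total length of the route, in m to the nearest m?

99618 m

Leg A→B: central angle 0.7072 rad, distance 15264.6 m.
Leg B→C: central angle 1.2679 rad, distance 27368.5 m.
Leg C→D: central angle 2.6400 rad, distance 56984.7 m.
Total: 15264.6 + 27368.5 + 56984.7 ≈ 99618 m.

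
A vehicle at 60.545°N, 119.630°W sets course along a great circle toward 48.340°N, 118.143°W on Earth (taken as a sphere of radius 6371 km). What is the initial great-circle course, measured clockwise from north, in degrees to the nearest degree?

175°

With φ₁ = 1.0567, φ₂ = 0.8437, Δλ = 0.0260 rad, the forward-azimuth formula gives
θ = atan2( sin Δλ cos φ₂ , cos φ₁ sin φ₂ − sin φ₁ cos φ₂ cos Δλ ) = atan2(0.0172, -0.2112) = 175.33°.
So the initial bearing is 175°.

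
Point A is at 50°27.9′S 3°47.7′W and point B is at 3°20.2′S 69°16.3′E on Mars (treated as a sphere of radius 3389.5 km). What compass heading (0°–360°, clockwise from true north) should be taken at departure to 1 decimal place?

78.9°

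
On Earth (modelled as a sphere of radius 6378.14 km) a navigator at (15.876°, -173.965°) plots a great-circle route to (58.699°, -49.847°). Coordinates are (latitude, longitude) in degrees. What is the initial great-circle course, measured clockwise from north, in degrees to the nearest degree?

Δλ = 124.118° = 2.1663 rad.
y = sin Δλ · cos φ₂ = (0.8279)(0.5195) = 0.4301
x = cos φ₁ sin φ₂ − sin φ₁ cos φ₂ cos Δλ = (0.9619)(0.8544) − (0.2736)(0.5195)(-0.5609) = 0.9016
θ = atan2(y, x) = 25.50°, so the bearing is 26°.

26°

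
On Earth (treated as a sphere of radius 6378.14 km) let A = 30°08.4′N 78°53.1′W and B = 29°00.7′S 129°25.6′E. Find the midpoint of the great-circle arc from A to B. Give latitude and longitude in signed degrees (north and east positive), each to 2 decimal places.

2.31°, -156.00°

The central angle between A and B is δ = 2.7125 rad.
With f = 0.5, the slerp weights are sin((1−f)δ)/sin δ = 2.3484 and sin(fδ)/sin δ = 2.3484.
Weighted sum of the unit vectors: (2.3484)·(0.1667,-0.8486,0.5021) + (2.3484)·(-0.5554,0.6755,-0.4850) = (-0.9128, -0.4064, 0.0402).
Converting back: φ = atan2(z, √(x²+y²)) = 2.31°, λ = atan2(y, x) = -156.00°.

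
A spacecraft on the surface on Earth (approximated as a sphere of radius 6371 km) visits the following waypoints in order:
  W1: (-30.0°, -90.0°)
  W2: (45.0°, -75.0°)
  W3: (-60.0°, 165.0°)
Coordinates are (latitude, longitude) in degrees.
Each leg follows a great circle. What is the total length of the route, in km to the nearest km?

24278 km

Leg W1→W2: central angle 1.3305 rad, distance 8476.9 km.
Leg W2→W3: central angle 2.4802 rad, distance 15801.5 km.
Total: 8476.9 + 15801.5 ≈ 24278 km.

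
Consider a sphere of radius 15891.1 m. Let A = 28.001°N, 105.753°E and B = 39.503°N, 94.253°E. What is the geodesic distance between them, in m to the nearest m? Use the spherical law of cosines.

Let φ₁ = 0.4887 rad, φ₂ = 0.6895 rad, and Δλ = -0.2007 rad.
cos c = sin φ₁ sin φ₂ + cos φ₁ cos φ₂ cos Δλ = (0.4695)(0.6361) + (0.8829)(0.7716)(0.9799) = 0.96624,
so c = arccos(0.96624) = 0.26058 rad.
Distance = R·c = 15891.1 × 0.2606 ≈ 4141 m.

4141 m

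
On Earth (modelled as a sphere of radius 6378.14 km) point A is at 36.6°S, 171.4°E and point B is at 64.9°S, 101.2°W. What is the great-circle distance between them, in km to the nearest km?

Let φ₁ = -0.6388 rad, φ₂ = -1.1327 rad, and Δλ = 1.5254 rad.
cos c = sin φ₁ sin φ₂ + cos φ₁ cos φ₂ cos Δλ = (-0.5962)(-0.9056) + (0.8028)(0.4242)(0.0454) = 0.55537,
so c = arccos(0.55537) = 0.98199 rad.
Distance = R·c = 6378.14 × 0.9820 ≈ 6263 km.

6263 km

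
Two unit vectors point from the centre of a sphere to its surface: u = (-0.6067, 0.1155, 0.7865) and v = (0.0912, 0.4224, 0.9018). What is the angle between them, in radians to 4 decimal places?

0.7916 rad

u·v = 0.7027; |u| = 1.0000, |v| = 1.0000.
cos θ = (u·v)/(|u||v|) = 0.7027, so θ = 0.7916 rad.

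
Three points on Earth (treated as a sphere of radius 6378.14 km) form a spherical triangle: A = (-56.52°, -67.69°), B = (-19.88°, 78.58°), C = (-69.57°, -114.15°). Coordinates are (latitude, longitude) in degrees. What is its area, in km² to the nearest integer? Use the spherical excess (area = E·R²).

Side lengths (central angles): a = 1.5723, b = 0.4171, c = 1.7192 rad; semiperimeter s = 1.8543.
By l'Huilier's theorem, tan(E/4) = √[tan(s/2) tan((s−a)/2) tan((s−b)/2) tan((s−c)/2)], giving spherical excess E = 0.4217 rad.
Area = E·R² = 0.4217 × (6378.14)² ≈ 17154843 km².

17154843 km²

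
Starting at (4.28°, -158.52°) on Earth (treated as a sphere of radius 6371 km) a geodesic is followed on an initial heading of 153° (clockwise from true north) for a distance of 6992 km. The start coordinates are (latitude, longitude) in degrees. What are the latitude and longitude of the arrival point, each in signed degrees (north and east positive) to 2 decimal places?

-49.18°, -120.33°

Angular distance δ = d/R = 6992/6371 = 1.09747 rad; initial bearing θ = 2.6704 rad.
sin φ₂ = sin φ₁ cos δ + cos φ₁ sin δ cos θ = (0.0746)(0.4558) + (0.9972)(0.8901)(-0.8910) = -0.7568, so φ₂ = -49.18°.
Δλ = atan2(sin θ sin δ cos φ₁, cos δ − sin φ₁ sin φ₂) = atan2(0.4030, 0.5123) = 38.185°.
λ₂ = -158.520° + 38.185° = -120.33°.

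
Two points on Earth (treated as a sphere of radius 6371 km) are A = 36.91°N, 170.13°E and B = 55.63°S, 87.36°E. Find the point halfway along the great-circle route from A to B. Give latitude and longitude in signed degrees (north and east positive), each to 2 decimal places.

-12.25°, 137.38°

Central angle δ = 2.0252 rad. Interpolating on the sphere with fraction f = 0.5:
P = [sin((1−f)δ)·A + sin(fδ)·B] / sin δ = 0.9440·A + 0.9440·B in Cartesian coordinates,
giving P = (-0.7191, 0.6617, -0.2123), i.e. latitude -12.25°, longitude 137.38°.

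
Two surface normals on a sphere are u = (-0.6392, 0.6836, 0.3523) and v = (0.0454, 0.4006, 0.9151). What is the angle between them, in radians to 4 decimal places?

0.9677 rad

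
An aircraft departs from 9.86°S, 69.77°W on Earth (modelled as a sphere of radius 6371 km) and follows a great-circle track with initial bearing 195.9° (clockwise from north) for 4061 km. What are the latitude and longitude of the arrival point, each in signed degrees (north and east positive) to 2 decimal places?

-44.55°, -83.00°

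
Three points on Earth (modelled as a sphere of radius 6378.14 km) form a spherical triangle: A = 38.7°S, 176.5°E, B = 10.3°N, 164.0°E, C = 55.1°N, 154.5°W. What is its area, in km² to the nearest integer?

Side lengths (central angles): a = 0.9664, b = 1.6934, c = 0.8791 rad; semiperimeter s = 1.7694.
By l'Huilier's theorem, tan(E/4) = √[tan(s/2) tan((s−a)/2) tan((s−b)/2) tan((s−c)/2)], giving spherical excess E = 0.3869 rad.
Area = E·R² = 0.3869 × (6378.14)² ≈ 15739507 km².

15739507 km²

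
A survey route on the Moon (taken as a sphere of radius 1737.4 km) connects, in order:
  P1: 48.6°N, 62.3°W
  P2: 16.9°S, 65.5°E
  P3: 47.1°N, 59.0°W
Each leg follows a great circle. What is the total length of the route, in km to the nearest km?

7668 km

Leg P1→P2: central angle 2.2217 rad, distance 3859.9 km.
Leg P2→P3: central angle 2.1918 rad, distance 3808.1 km.
Total: 3859.9 + 3808.1 ≈ 7668 km.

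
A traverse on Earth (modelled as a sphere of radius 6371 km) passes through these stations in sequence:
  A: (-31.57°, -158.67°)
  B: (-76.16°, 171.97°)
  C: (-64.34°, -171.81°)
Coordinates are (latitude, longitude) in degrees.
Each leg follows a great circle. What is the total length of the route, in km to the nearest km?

Leg A→B: central angle 0.8149 rad, distance 5191.5 km.
Leg B→C: central angle 0.2255 rad, distance 1436.9 km.
Total: 5191.5 + 1436.9 ≈ 6628 km.

6628 km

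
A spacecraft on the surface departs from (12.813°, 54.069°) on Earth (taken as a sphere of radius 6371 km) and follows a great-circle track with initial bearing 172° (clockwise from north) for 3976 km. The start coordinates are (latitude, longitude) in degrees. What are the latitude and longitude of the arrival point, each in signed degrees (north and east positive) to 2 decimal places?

Angular distance δ = d/R = 3976/6371 = 0.62408 rad; initial bearing θ = 3.0020 rad.
sin φ₂ = sin φ₁ cos δ + cos φ₁ sin δ cos θ = (0.2218)(0.8115) + (0.9751)(0.5843)(-0.9903) = -0.3843, so φ₂ = -22.60°.
Δλ = atan2(sin θ sin δ cos φ₁, cos δ − sin φ₁ sin φ₂) = atan2(0.0793, 0.8967) = 5.054°.
λ₂ = 54.069° + 5.054° = 59.12°.

-22.60°, 59.12°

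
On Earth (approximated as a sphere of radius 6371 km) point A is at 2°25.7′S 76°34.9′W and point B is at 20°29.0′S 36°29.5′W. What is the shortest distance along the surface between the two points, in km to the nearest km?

4786 km

In radians: φ₁ = -0.0424, φ₂ = -0.3575, Δλ = 40.090° = 0.6997 rad.
Haversine: a = sin²(Δφ/2) + cos φ₁ cos φ₂ sin²(Δλ/2) = 0.0246 + (0.9991)(0.9368)(0.1175) = 0.13458.
Central angle c = 2·arcsin(√a) = 0.75123 rad.
Distance = R·c = 6371 × 0.7512 ≈ 4786 km.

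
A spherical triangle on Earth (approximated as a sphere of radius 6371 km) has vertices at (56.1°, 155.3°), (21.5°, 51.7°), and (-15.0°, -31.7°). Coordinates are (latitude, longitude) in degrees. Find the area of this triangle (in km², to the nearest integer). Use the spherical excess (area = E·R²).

78204259 km²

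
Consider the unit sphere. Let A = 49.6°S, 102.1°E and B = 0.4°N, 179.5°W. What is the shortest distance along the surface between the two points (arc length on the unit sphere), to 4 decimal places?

With latitudes φ₁ = -49.600°, φ₂ = 0.400° and longitude difference Δλ = 78.400°:
Haversine: a = sin²(Δφ/2) + cos φ₁ cos φ₂ sin²(Δλ/2) = 0.1786 + (0.6481)(1.0000)(0.3995) = 0.43750.
Central angle c = 2·arcsin(√a) = 1.44547 rad.
On the unit sphere the arc length equals the central angle: 1.4455.

1.4455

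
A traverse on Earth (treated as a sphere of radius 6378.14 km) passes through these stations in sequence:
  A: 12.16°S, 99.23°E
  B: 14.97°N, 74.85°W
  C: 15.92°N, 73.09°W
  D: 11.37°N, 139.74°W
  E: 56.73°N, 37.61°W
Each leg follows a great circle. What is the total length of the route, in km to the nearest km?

Leg A→B: central angle 3.0298 rad, distance 19324.7 km.
Leg B→C: central angle 0.0339 rad, distance 216.4 km.
Leg C→D: central angle 1.1288 rad, distance 7199.7 km.
Leg D→E: central angle 1.5190 rad, distance 9688.1 km.
Total: 19324.7 + 216.4 + 7199.7 + 9688.1 ≈ 36429 km.

36429 km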